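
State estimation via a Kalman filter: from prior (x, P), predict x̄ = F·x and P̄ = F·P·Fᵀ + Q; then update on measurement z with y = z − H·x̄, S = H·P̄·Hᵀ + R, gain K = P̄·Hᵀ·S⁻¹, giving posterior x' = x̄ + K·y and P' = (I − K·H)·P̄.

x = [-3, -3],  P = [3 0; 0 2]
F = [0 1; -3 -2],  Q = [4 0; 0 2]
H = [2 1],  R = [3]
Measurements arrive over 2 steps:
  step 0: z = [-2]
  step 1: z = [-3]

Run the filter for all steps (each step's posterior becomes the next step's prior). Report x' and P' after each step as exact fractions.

step 0: x̄ = F·x = [-3, 15]
step 0: P̄ = F·P·Fᵀ + Q = [6 -4; -4 37]
step 0: y = z − H·x̄ = [-11]
step 0: S = H·P̄·Hᵀ + R = [48]
step 0: K = P̄·Hᵀ·S⁻¹ = [1/6; 29/48]
step 0: x' = x̄ + K·y = [-29/6, 401/48]
step 0: P' = (I − K·H)·P̄ = [14/3 -53/6; -53/6 935/48]
step 1: x̄ = F·x = [401/48, -53/24]
step 1: P̄ = F·P·Fᵀ + Q = [1127/48 -299/24; -299/24 191/12]
step 1: y = z − H·x̄ = [-35/2]
step 1: S = H·P̄·Hᵀ + R = [63]
step 1: K = P̄·Hᵀ·S⁻¹ = [23/42; -1/7]
step 1: x' = x̄ + K·y = [-59/48, 7/24]
step 1: P' = (I − K·H)·P̄ = [1541/336 -1265/168; -1265/168 1229/84]

step 0: x' = [-29/6, 401/48], P' = [14/3 -53/6; -53/6 935/48]
step 1: x' = [-59/48, 7/24], P' = [1541/336 -1265/168; -1265/168 1229/84]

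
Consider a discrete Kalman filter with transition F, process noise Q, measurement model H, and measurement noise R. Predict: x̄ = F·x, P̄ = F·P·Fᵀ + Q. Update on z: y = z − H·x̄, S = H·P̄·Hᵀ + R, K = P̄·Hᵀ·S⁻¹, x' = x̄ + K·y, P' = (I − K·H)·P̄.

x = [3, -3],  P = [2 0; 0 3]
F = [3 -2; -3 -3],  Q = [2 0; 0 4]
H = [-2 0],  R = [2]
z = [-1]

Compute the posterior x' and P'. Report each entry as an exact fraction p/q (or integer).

x̄ = F·x = [15, 0]
P̄ = F·P·Fᵀ + Q = [32 0; 0 49]
y = z − H·x̄ = [29]
S = H·P̄·Hᵀ + R = [130]
K = P̄·Hᵀ·S⁻¹ = [-32/65; 0]
x' = x̄ + K·y = [47/65, 0]
P' = (I − K·H)·P̄ = [32/65 0; 0 49]

x' = [47/65, 0]
P' = [32/65 0; 0 49]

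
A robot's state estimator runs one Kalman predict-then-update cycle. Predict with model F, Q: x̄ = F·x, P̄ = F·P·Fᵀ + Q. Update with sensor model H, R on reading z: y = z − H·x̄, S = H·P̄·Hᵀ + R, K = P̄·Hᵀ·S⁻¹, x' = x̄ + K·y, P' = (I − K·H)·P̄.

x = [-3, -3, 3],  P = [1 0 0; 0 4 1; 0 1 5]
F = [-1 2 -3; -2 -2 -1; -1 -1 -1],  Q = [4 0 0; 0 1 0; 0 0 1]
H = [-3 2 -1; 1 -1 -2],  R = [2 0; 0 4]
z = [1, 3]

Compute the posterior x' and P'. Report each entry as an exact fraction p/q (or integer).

x' = [17/28869, -558/9623, -35168/28869]
P' = [89903/57738 39555/19246 9913/57738; 39555/19246 61181/19246 8029/19246; 9913/57738 8029/19246 32363/57738]

x̄ = F·x = [-12, 9, 3]
P̄ = F·P·Fᵀ + Q = [54 5 9; 5 30 18; 9 18 13]
y = z − H·x̄ = [-50, 30]
S = H·P̄·Hᵀ + R = [543 -180; -180 166]
K = P̄·Hᵀ·S⁻¹ = [-10573/28869 -4049/19246; -1083/9623 -9421/19246; -3482/28869 -6575/19246]
x' = x̄ + K·y = [17/28869, -558/9623, -35168/28869]
P' = (I − K·H)·P̄ = [89903/57738 39555/19246 9913/57738; 39555/19246 61181/19246 8029/19246; 9913/57738 8029/19246 32363/57738]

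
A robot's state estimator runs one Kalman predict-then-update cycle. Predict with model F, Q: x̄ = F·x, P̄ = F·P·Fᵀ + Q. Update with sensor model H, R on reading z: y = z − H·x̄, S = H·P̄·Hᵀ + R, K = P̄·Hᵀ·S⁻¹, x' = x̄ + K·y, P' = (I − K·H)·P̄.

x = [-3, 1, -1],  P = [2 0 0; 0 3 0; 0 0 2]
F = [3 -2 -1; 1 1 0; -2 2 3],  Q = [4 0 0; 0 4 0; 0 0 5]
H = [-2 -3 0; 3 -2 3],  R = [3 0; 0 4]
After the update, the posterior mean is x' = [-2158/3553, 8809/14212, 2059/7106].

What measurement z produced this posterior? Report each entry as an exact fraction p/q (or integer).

x̄ = F·x = [-10, -2, 5]
P̄ = F·P·Fᵀ + Q = [36 0 -30; 0 9 2; -30 2 43]
S = H·P̄·Hᵀ + R = [228 0; 0 187]
K = P̄·Hᵀ·S⁻¹ = [-6/19 18/187; -9/76 -12/187; 9/38 35/187]
x' − x̄ = [33372/3553, 37233/14212, -33471/7106] = K·y
y = (KᵀK)⁻¹·Kᵀ·(x' − x̄) = [-27, 9]
z = y + H·x̄ = [-27, 9] + [26, -11] = [-1, -2]

z = [-1, -2]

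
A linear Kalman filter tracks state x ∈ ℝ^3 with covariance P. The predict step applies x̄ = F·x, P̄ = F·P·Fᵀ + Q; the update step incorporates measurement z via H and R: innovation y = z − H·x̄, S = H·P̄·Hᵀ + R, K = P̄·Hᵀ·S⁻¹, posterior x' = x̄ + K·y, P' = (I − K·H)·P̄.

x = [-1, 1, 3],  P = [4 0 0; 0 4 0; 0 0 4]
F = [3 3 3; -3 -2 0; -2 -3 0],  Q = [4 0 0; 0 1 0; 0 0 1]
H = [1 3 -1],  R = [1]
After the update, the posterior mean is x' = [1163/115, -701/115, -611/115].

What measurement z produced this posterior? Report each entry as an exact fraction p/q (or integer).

z = [-3]

x̄ = F·x = [9, 1, -1]
P̄ = F·P·Fᵀ + Q = [112 -60 -60; -60 53 48; -60 48 53]
S = H·P̄·Hᵀ + R = [115]
K = P̄·Hᵀ·S⁻¹ = [-8/115; 51/115; 31/115]
x' − x̄ = [128/115, -816/115, -496/115] = K·y
y = (KᵀK)⁻¹·Kᵀ·(x' − x̄) = [-16]
z = y + H·x̄ = [-16] + [13] = [-3]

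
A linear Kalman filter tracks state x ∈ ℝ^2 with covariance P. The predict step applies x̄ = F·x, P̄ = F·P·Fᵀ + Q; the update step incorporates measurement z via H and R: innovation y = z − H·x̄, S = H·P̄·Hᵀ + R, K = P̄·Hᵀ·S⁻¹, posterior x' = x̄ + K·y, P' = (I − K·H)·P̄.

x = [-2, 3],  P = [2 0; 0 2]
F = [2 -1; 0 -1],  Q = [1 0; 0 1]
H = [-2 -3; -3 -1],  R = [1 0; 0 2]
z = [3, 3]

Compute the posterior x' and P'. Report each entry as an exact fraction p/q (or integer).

x̄ = F·x = [-7, -3]
P̄ = F·P·Fᵀ + Q = [11 2; 2 3]
y = z − H·x̄ = [-20, -21]
S = H·P̄·Hᵀ + R = [96 97; 97 116]
K = P̄·Hᵀ·S⁻¹ = [147/1727 -644/1727; -635/1727 397/1727]
x' = x̄ + K·y = [-1505/1727, -818/1727]
P' = (I − K·H)·P̄ = [573/1727 -431/1727; -431/1727 499/1727]

x' = [-1505/1727, -818/1727]
P' = [573/1727 -431/1727; -431/1727 499/1727]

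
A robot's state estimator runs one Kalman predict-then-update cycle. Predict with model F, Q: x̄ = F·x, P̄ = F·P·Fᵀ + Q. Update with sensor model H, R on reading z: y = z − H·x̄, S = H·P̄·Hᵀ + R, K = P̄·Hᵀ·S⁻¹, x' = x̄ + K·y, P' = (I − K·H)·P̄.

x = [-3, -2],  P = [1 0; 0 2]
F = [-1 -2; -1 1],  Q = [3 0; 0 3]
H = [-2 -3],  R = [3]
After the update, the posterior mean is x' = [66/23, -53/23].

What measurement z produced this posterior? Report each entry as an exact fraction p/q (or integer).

z = [2]

x̄ = F·x = [7, 1]
P̄ = F·P·Fᵀ + Q = [12 -3; -3 6]
S = H·P̄·Hᵀ + R = [69]
K = P̄·Hᵀ·S⁻¹ = [-5/23; -4/23]
x' − x̄ = [-95/23, -76/23] = K·y
y = (KᵀK)⁻¹·Kᵀ·(x' − x̄) = [19]
z = y + H·x̄ = [19] + [-17] = [2]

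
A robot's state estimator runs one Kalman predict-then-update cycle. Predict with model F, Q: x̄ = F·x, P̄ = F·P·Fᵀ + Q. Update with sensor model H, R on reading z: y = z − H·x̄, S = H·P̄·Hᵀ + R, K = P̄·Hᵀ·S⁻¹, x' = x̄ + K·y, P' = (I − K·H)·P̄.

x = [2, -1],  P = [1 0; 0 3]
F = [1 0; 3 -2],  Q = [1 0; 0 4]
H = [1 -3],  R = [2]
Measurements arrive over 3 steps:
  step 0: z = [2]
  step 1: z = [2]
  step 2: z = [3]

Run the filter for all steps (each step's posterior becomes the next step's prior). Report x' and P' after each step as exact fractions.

step 0: x' = [254/211, -40/211], P' = [373/211 129/211; 129/211 91/211]
step 1: x' = [2156/22993, -12814/22993], P' = [44701/22993 16233/22993; 16233/22993 10871/22993]
step 2: x' = [-1439891/2590579, -2961802/2590579], P' = [5179609/2590579 1884681/2590579; 1884681/2590579 1246407/2590579]

step 0: x̄ = F·x = [2, 8]
step 0: P̄ = F·P·Fᵀ + Q = [2 3; 3 25]
step 0: y = z − H·x̄ = [24]
step 0: S = H·P̄·Hᵀ + R = [211]
step 0: K = P̄·Hᵀ·S⁻¹ = [-7/211; -72/211]
step 0: x' = x̄ + K·y = [254/211, -40/211]
step 0: P' = (I − K·H)·P̄ = [373/211 129/211; 129/211 91/211]
step 1: x̄ = F·x = [254/211, 842/211]
step 1: P̄ = F·P·Fᵀ + Q = [584/211 861/211; 861/211 3017/211]
step 1: y = z − H·x̄ = [2694/211]
step 1: S = H·P̄·Hᵀ + R = [22993/211]
step 1: K = P̄·Hᵀ·S⁻¹ = [-1999/22993; -8190/22993]
step 1: x' = x̄ + K·y = [2156/22993, -12814/22993]
step 1: P' = (I − K·H)·P̄ = [44701/22993 16233/22993; 16233/22993 10871/22993]
step 2: x̄ = F·x = [2156/22993, 32096/22993]
step 2: P̄ = F·P·Fᵀ + Q = [67694/22993 101637/22993; 101637/22993 342969/22993]
step 2: y = z − H·x̄ = [163111/22993]
step 2: S = H·P̄·Hᵀ + R = [2590579/22993]
step 2: K = P̄·Hᵀ·S⁻¹ = [-237217/2590579; -927270/2590579]
step 2: x' = x̄ + K·y = [-1439891/2590579, -2961802/2590579]
step 2: P' = (I − K·H)·P̄ = [5179609/2590579 1884681/2590579; 1884681/2590579 1246407/2590579]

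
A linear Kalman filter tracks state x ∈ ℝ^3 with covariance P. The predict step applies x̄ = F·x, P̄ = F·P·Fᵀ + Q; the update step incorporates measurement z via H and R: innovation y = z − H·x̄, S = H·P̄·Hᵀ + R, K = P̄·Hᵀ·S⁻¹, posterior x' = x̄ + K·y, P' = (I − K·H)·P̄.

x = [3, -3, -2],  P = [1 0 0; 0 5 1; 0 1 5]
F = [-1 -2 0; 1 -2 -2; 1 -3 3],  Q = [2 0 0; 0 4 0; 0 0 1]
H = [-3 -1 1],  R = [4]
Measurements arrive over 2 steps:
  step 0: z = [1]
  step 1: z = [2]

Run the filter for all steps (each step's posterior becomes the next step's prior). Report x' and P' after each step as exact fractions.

step 0: x' = [-55/112, 2311/336, 521/84], P' = [989/112 -207/112 667/28; -207/112 3167/336 205/84; 667/28 205/84 1553/21]
step 1: x' = [-2682109/332880, -917933/110960, -1684437/55480], P' = [2232881/110960 4028873/332880 4002139/55480; 4028873/332880 5390123/332880 2846929/55480; 4002139/55480 2846929/55480 7476561/27740]

step 0: x̄ = F·x = [3, 13, 6]
step 0: P̄ = F·P·Fᵀ + Q = [23 23 23; 23 53 1; 23 1 74]
step 0: y = z − H·x̄ = [17]
step 0: S = H·P̄·Hᵀ + R = [336]
step 0: K = P̄·Hᵀ·S⁻¹ = [-23/112; -121/336; 1/84]
step 0: x' = x̄ + K·y = [-55/112, 2311/336, 521/84]
step 0: P' = (I − K·H)·P̄ = [989/112 -207/112 667/28; -207/112 3167/336 205/84; 667/28 205/84 1553/21]
step 1: x̄ = F·x = [-4457/336, -2985/112, -141/56]
step 1: P̄ = F·P·Fᵀ + Q = [13823/336 9663/112 -2253/56; 9663/112 31133/112 -19335/56; -2253/56 -19335/56 24369/28]
step 1: y = z − H·x̄ = [-867/14]
step 1: S = H·P̄·Hᵀ + R = [20805/7]
step 1: K = P̄·Hᵀ·S⁻¹ = [-3499/41610; -12349/41610; 3118/6935]
step 1: x' = x̄ + K·y = [-2682109/332880, -917933/110960, -1684437/55480]
step 1: P' = (I − K·H)·P̄ = [2232881/110960 4028873/332880 4002139/55480; 4028873/332880 5390123/332880 2846929/55480; 4002139/55480 2846929/55480 7476561/27740]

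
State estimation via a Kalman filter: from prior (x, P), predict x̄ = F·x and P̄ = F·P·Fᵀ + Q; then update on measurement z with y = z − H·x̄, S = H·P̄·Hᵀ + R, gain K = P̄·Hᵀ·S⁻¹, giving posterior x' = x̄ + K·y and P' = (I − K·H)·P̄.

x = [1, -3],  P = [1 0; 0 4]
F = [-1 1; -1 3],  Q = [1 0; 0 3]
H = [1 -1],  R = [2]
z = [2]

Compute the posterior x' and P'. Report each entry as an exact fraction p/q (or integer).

x̄ = F·x = [-4, -10]
P̄ = F·P·Fᵀ + Q = [6 13; 13 40]
y = z − H·x̄ = [-4]
S = H·P̄·Hᵀ + R = [22]
K = P̄·Hᵀ·S⁻¹ = [-7/22; -27/22]
x' = x̄ + K·y = [-30/11, -56/11]
P' = (I − K·H)·P̄ = [83/22 97/22; 97/22 151/22]

x' = [-30/11, -56/11]
P' = [83/22 97/22; 97/22 151/22]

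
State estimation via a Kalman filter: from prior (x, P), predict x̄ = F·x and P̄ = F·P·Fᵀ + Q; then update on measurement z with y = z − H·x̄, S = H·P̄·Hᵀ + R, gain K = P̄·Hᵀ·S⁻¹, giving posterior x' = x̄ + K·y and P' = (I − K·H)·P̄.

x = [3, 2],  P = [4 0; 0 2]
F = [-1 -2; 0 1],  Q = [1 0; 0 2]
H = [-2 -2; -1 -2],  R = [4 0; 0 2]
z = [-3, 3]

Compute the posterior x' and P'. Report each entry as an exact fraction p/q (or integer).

x' = [34/23, -32/23]
P' = [242/69 -152/69; -152/69 116/69]

x̄ = F·x = [-7, 2]
P̄ = F·P·Fᵀ + Q = [13 -4; -4 4]
y = z − H·x̄ = [-13, 0]
S = H·P̄·Hᵀ + R = [40 18; 18 15]
K = P̄·Hᵀ·S⁻¹ = [-15/23 31/69; 6/23 -40/69]
x' = x̄ + K·y = [34/23, -32/23]
P' = (I − K·H)·P̄ = [242/69 -152/69; -152/69 116/69]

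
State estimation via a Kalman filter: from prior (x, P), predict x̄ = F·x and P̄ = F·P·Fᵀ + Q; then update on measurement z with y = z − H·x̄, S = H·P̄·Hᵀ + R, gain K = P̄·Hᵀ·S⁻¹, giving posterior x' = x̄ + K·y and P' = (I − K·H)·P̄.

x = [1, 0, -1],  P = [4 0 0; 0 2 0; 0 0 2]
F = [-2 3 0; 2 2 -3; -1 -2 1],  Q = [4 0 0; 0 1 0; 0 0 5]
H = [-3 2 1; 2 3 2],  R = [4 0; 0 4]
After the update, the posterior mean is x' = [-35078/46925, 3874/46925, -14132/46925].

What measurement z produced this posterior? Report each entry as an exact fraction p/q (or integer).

x̄ = F·x = [-2, 5, -2]
P̄ = F·P·Fᵀ + Q = [38 -4 -4; -4 43 -22; -4 -22 19]
S = H·P̄·Hᵀ + R = [521 -50; -50 275]
K = P̄·Hᵀ·S⁻¹ = [-1274/5631 22876/140775; 330/1877 14639/46925; -215/5631 -19406/140775]
x' − x̄ = [58772/46925, -230751/46925, 79718/46925] = K·y
y = (KᵀK)⁻¹·Kᵀ·(x' − x̄) = [-12, -9]
z = y + H·x̄ = [-12, -9] + [14, 7] = [2, -2]

z = [2, -2]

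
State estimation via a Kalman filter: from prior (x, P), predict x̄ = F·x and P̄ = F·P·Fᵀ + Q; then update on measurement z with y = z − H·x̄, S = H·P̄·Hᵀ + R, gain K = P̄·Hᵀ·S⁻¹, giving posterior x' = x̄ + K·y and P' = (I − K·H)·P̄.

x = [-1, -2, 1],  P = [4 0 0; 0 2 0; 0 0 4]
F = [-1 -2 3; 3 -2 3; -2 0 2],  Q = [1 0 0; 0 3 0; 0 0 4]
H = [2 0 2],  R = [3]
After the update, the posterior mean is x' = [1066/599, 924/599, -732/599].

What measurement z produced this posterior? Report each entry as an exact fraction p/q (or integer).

z = [1]

x̄ = F·x = [8, 4, 4]
P̄ = F·P·Fᵀ + Q = [49 32 32; 32 83 0; 32 0 36]
S = H·P̄·Hᵀ + R = [599]
K = P̄·Hᵀ·S⁻¹ = [162/599; 64/599; 136/599]
x' − x̄ = [-3726/599, -1472/599, -3128/599] = K·y
y = (KᵀK)⁻¹·Kᵀ·(x' − x̄) = [-23]
z = y + H·x̄ = [-23] + [24] = [1]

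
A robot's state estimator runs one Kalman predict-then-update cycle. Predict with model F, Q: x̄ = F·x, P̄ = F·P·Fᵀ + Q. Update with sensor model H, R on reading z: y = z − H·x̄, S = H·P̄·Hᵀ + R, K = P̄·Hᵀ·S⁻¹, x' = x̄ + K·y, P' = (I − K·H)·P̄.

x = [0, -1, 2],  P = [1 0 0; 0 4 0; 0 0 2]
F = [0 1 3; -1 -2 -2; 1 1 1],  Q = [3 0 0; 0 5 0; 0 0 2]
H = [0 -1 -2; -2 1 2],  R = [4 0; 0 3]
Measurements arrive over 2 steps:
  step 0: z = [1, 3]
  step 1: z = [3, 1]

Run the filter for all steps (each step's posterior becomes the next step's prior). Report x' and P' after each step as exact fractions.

step 0: x̄ = F·x = [5, -2, 1]
step 0: P̄ = F·P·Fᵀ + Q = [25 -20 10; -20 30 -13; 10 -13 9]
step 0: y = z − H·x̄ = [1, 13]
step 0: S = H·P̄·Hᵀ + R = [18 -14; -14 117]
step 0: K = P̄·Hᵀ·S⁻¹ = [-70/191 -90/191; 74/955 368/955; -159/382 -34/191]
step 0: x' = x̄ + K·y = [-285/191, 2948/955, -661/382]
step 0: P' = (I − K·H)·P̄ = [275/191 -140/191 210/191; -140/191 12754/955 -1305/191; 210/191 -1305/191 1623/382]
step 1: x̄ = F·x = [-4019/1910, -1166/955, -259/1910]
step 1: P̄ = F·P·Fᵀ + Q = [25973/1910 -103/955 2553/1910; -103/955 22596/955 -9948/955; 2553/1910 -9948/955 15493/1910]
step 1: y = z − H·x̄ = [288/191, -1639/955]
step 1: S = H·P̄·Hᵀ + R = [3522/191 -1778/191; -1778/191 58801/955]
step 1: K = P̄·Hᵀ·S⁻¹ = [-1456/3943 -228283/500761; -548/3943 14226/500761; -2469/7886 1777/500761]
step 1: x' = x̄ + K·y = [-1881459/1001522, -740756/500761, -614715/1001522]
step 1: P' = (I − K·H)·P̄ = [1424497/1001522 117853/500761 621795/1001522; 117853/500761 11608320/500761 -5664968/500761; 621795/1001522 -5664968/500761 3146047/500761]

step 0: x' = [-285/191, 2948/955, -661/382], P' = [275/191 -140/191 210/191; -140/191 12754/955 -1305/191; 210/191 -1305/191 1623/382]
step 1: x' = [-1881459/1001522, -740756/500761, -614715/1001522], P' = [1424497/1001522 117853/500761 621795/1001522; 117853/500761 11608320/500761 -5664968/500761; 621795/1001522 -5664968/500761 3146047/500761]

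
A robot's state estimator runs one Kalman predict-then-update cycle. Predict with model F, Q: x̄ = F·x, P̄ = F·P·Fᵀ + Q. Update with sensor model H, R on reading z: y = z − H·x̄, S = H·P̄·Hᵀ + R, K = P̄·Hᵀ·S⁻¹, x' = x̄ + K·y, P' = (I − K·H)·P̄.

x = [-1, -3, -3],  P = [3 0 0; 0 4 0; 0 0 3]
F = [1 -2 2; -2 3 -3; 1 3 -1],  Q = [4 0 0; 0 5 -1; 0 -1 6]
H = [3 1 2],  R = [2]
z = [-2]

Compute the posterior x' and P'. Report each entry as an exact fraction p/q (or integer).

x̄ = F·x = [-1, 2, -7]
P̄ = F·P·Fᵀ + Q = [35 -48 -27; -48 80 38; -27 38 48]
y = z − H·x̄ = [13]
S = H·P̄·Hᵀ + R = [129]
K = P̄·Hᵀ·S⁻¹ = [1/43; 4/43; 53/129]
x' = x̄ + K·y = [-30/43, 138/43, -214/129]
P' = (I − K·H)·P̄ = [1502/43 -2076/43 -1214/43; -2076/43 3392/43 1422/43; -1214/43 1422/43 3383/129]

x' = [-30/43, 138/43, -214/129]
P' = [1502/43 -2076/43 -1214/43; -2076/43 3392/43 1422/43; -1214/43 1422/43 3383/129]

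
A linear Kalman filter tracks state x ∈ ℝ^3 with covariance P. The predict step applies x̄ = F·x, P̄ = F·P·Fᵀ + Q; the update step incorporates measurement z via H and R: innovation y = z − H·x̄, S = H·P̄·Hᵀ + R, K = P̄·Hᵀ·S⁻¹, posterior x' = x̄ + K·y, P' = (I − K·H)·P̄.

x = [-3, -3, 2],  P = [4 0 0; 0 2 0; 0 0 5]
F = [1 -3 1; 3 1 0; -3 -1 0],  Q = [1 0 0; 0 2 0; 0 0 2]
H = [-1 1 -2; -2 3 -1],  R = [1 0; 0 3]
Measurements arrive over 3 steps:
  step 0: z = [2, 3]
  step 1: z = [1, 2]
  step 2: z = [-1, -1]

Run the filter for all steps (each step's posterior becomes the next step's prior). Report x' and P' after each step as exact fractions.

step 0: x̄ = F·x = [8, -12, 12]
step 0: P̄ = F·P·Fᵀ + Q = [28 6 -6; 6 40 -38; -6 -38 40]
step 0: y = z − H·x̄ = [46, 67]
step 0: S = H·P̄·Hᵀ + R = [345 462; 462 647]
step 0: K = P̄·Hᵀ·S⁻¹ = [8314/9771 -2140/3257; 3718/9771 -150/3257; -6860/9771 918/3257]
step 0: x' = x̄ + K·y = [30472/9771, 23626/9771, -13790/9771]
step 0: P' = (I − K·H)·P̄ = [151288/9771 81406/9771 -39098/9771; 81406/9771 47560/9771 -18782/9771; -39098/9771 -18782/9771 13588/9771]
step 1: x̄ = F·x = [-54196/9771, 115042/9771, -115042/9771]
step 1: P̄ = F·P·Fᵀ + Q = [148747/9771 -476140/9771 476140/9771; -476140/9771 1917130/9771 -1897588/9771; 476140/9771 -1897588/9771 1917130/9771]
step 1: y = z − H·x̄ = [-389551/9771, -183006/3257]
step 1: S = H·P̄·Hᵀ + R = [20191360/9771 9309220/3257; 9309220/3257 12933123/3257]
step 1: K = P̄·Hᵀ·S⁻¹ = [10409409/117962480 -2128141/17694372; -1794581/58981240 718351/2949062; -14878491/29490620 630233/4423593]
step 1: x' = x̄ + K·y = [-816345967/353887440, -41280519/58981240, 29641613/88471860]
step 1: P' = (I − K·H)·P̄ = [835758479/353887440 74022343/58981240 -52856581/88471860; 74022343/58981240 31006373/29490620 -1276877/14745310; -52856581/88471860 -1276877/14745310 11228849/22117965]
step 2: x̄ = F·x = [45269827/353887440, -1312273/172208, 1312273/172208]
step 2: P̄ = F·P·Fᵀ + Q = [1814209079/353887440 -1375645/172208 1375645/172208; -1375645/172208 5482473/172208 -5138057/172208; 1375645/172208 -5138057/172208 5482473/172208]
step 2: y = z − H·x̄ = [972693179/44235930, 5261768137/176943720]
step 2: S = H·P̄·Hᵀ + R = [7356064874/22117965 10133830183/22117965; 10133830183/22117965 57391692299/88471860]
step 2: K = P̄·Hᵀ·S⁻¹ = [41237761729/515370879218 -62657311011/515370879218; -9105397734/257685439609 125137789539/515370879218; -129356936029/257685439609 73629889909/515370879218]
step 2: x' = x̄ + K·y = [-137006717905/79287827572, -93305437341/79287827572, 65846468673/79287827572]
step 2: P' = (I − K·H)·P̄ = [2394390683525/1030741758436 1269761758997/1030741758436 -603552223993/1030741758436; 1269761758997/1030741758436 1069472068479/1030741758436 -81934049791/1030741758436; -603552223993/1030741758436 -81934049791/1030741758436 519522959159/1030741758436]

step 0: x' = [30472/9771, 23626/9771, -13790/9771], P' = [151288/9771 81406/9771 -39098/9771; 81406/9771 47560/9771 -18782/9771; -39098/9771 -18782/9771 13588/9771]
step 1: x' = [-816345967/353887440, -41280519/58981240, 29641613/88471860], P' = [835758479/353887440 74022343/58981240 -52856581/88471860; 74022343/58981240 31006373/29490620 -1276877/14745310; -52856581/88471860 -1276877/14745310 11228849/22117965]
step 2: x' = [-137006717905/79287827572, -93305437341/79287827572, 65846468673/79287827572], P' = [2394390683525/1030741758436 1269761758997/1030741758436 -603552223993/1030741758436; 1269761758997/1030741758436 1069472068479/1030741758436 -81934049791/1030741758436; -603552223993/1030741758436 -81934049791/1030741758436 519522959159/1030741758436]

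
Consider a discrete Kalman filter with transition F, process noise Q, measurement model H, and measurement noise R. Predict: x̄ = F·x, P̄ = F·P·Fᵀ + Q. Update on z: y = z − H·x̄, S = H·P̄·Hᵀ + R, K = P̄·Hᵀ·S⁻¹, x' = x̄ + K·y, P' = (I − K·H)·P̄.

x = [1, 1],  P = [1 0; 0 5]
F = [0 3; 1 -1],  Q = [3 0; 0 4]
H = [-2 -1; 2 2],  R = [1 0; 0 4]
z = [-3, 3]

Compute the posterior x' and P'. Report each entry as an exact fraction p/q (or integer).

x̄ = F·x = [3, 0]
P̄ = F·P·Fᵀ + Q = [48 -15; -15 10]
y = z − H·x̄ = [3, -3]
S = H·P̄·Hᵀ + R = [143 -122; -122 116]
K = P̄·Hᵀ·S⁻¹ = [-56/71 -37/142; 275/426 505/852]
x' = x̄ + K·y = [201/142, 45/284]
P' = (I − K·H)·P̄ = [93/71 -130/71; -130/71 1285/426]

x' = [201/142, 45/284]
P' = [93/71 -130/71; -130/71 1285/426]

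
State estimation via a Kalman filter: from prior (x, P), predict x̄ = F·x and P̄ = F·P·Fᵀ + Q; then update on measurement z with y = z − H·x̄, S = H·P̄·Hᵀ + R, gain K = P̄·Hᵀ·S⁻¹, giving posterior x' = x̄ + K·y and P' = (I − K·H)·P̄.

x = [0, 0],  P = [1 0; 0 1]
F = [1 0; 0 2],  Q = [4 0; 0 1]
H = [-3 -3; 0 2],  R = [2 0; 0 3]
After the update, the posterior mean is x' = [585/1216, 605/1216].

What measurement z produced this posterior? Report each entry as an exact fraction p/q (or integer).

x̄ = F·x = [0, 0]
P̄ = F·P·Fᵀ + Q = [5 0; 0 5]
S = H·P̄·Hᵀ + R = [92 -30; -30 23]
K = P̄·Hᵀ·S⁻¹ = [-345/1216 -225/608; -45/1216 235/608]
x' − x̄ = [585/1216, 605/1216] = K·y
y = (KᵀK)⁻¹·Kᵀ·(x' − x̄) = [-3, 1]
z = y + H·x̄ = [-3, 1] + [0, 0] = [-3, 1]

z = [-3, 1]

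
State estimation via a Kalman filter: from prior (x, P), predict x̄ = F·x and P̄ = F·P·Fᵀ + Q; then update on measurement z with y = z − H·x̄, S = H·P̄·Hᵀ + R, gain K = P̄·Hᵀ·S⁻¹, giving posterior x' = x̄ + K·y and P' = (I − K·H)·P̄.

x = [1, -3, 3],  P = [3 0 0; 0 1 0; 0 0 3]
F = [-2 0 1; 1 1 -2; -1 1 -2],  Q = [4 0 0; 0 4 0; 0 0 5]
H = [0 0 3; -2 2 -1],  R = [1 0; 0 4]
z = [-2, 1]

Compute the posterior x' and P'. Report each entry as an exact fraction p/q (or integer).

x̄ = F·x = [1, -8, -10]
P̄ = F·P·Fᵀ + Q = [19 -12 0; -12 20 10; 0 10 21]
y = z − H·x̄ = [28, 9]
S = H·P̄·Hᵀ + R = [190 -3; -3 237]
K = P̄·Hᵀ·S⁻¹ = [-62/15007 -11780/45021; 2424/15007 3450/15007; 4976/15007 -1/45021]
x' = x̄ + K·y = [-22069/15007, -21134/15007, -10745/15007]
P' = (I − K·H)·P̄ = [125039/45021 33816/15007 -62/45021; 33816/15007 41120/15007 808/15007; -62/45021 808/15007 4976/45021]

x' = [-22069/15007, -21134/15007, -10745/15007]
P' = [125039/45021 33816/15007 -62/45021; 33816/15007 41120/15007 808/15007; -62/45021 808/15007 4976/45021]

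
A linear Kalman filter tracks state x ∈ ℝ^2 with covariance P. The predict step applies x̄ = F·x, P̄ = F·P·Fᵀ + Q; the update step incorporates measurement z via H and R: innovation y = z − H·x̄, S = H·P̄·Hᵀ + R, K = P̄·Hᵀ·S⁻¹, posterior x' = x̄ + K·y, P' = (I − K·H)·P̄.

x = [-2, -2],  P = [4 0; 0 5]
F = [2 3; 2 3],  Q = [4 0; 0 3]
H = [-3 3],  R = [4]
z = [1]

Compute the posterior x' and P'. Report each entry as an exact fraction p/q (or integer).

x' = [-682/67, -661/67]
P' = [4211/67 4195/67; 4195/67 4207/67]

x̄ = F·x = [-10, -10]
P̄ = F·P·Fᵀ + Q = [65 61; 61 64]
y = z − H·x̄ = [1]
S = H·P̄·Hᵀ + R = [67]
K = P̄·Hᵀ·S⁻¹ = [-12/67; 9/67]
x' = x̄ + K·y = [-682/67, -661/67]
P' = (I − K·H)·P̄ = [4211/67 4195/67; 4195/67 4207/67]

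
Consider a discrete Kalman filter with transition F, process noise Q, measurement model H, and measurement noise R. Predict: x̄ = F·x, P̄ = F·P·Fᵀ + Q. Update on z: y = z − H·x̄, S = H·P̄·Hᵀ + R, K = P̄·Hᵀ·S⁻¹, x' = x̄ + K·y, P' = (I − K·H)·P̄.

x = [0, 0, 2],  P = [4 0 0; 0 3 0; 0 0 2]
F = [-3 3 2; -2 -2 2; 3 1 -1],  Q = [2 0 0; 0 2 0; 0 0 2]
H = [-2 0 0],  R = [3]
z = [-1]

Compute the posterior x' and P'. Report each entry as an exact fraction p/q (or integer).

x̄ = F·x = [4, 4, -2]
P̄ = F·P·Fᵀ + Q = [73 14 -31; 14 38 -34; -31 -34 43]
y = z − H·x̄ = [7]
S = H·P̄·Hᵀ + R = [295]
K = P̄·Hᵀ·S⁻¹ = [-146/295; -28/295; 62/295]
x' = x̄ + K·y = [158/295, 984/295, -156/295]
P' = (I − K·H)·P̄ = [219/295 42/295 -93/295; 42/295 10426/295 -8294/295; -93/295 -8294/295 8841/295]

x' = [158/295, 984/295, -156/295]
P' = [219/295 42/295 -93/295; 42/295 10426/295 -8294/295; -93/295 -8294/295 8841/295]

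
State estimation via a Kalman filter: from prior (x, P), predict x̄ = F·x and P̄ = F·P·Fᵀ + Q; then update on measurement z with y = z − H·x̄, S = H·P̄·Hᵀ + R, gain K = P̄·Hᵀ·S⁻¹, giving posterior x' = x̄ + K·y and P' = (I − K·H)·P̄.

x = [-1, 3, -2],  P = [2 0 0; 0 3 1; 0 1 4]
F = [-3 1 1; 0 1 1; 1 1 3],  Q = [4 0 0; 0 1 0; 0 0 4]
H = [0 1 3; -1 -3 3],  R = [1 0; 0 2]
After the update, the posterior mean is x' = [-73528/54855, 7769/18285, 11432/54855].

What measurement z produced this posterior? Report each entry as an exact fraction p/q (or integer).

z = [1, 1]

x̄ = F·x = [4, 1, -4]
P̄ = F·P·Fᵀ + Q = [31 9 13; 9 10 19; 13 19 51]
S = H·P̄·Hᵀ + R = [584 267; 267 216]
K = P̄·Hᵀ·S⁻¹ = [5147/18285 -23912/54855; 1074/6095 -2459/18285; 4997/18285 2548/54855]
x' − x̄ = [-292948/54855, -10516/18285, 230852/54855] = K·y
y = (KᵀK)⁻¹·Kᵀ·(x' − x̄) = [12, 20]
z = y + H·x̄ = [12, 20] + [-11, -19] = [1, 1]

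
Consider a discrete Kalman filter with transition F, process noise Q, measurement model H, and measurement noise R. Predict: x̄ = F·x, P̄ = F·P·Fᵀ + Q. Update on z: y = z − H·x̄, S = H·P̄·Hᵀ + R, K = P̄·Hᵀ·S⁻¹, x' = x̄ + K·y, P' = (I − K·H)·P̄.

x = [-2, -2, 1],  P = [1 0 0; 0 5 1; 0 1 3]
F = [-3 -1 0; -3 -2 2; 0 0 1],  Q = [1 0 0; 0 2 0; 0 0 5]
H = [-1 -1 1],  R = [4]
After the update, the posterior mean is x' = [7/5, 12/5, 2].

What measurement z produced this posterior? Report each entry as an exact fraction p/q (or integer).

z = [-1]

x̄ = F·x = [8, 12, 1]
P̄ = F·P·Fᵀ + Q = [15 17 -1; 17 35 4; -1 4 8]
S = H·P̄·Hᵀ + R = [90]
K = P̄·Hᵀ·S⁻¹ = [-11/30; -8/15; 1/18]
x' − x̄ = [-33/5, -48/5, 1] = K·y
y = (KᵀK)⁻¹·Kᵀ·(x' − x̄) = [18]
z = y + H·x̄ = [18] + [-19] = [-1]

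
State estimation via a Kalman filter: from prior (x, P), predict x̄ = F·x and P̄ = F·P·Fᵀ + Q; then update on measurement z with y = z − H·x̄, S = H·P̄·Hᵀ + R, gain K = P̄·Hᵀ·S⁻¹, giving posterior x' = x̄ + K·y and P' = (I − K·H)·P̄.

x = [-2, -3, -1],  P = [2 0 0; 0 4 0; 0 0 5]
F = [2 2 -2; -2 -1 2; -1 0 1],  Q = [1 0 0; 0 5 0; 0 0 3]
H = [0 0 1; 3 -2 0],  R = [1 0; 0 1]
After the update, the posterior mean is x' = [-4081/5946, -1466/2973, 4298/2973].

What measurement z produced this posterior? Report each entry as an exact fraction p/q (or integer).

x̄ = F·x = [-8, 5, 1]
P̄ = F·P·Fᵀ + Q = [45 -36 -14; -36 37 14; -14 14 10]
S = H·P̄·Hᵀ + R = [11 -70; -70 986]
K = P̄·Hᵀ·S⁻¹ = [343/2973 1297/5946; 532/2973 -511/2973; 2480/2973 -35/2973]
x' − x̄ = [43487/5946, -16331/2973, 1325/2973] = K·y
y = (KᵀK)⁻¹·Kᵀ·(x' − x̄) = [1, 33]
z = y + H·x̄ = [1, 33] + [1, -34] = [2, -1]

z = [2, -1]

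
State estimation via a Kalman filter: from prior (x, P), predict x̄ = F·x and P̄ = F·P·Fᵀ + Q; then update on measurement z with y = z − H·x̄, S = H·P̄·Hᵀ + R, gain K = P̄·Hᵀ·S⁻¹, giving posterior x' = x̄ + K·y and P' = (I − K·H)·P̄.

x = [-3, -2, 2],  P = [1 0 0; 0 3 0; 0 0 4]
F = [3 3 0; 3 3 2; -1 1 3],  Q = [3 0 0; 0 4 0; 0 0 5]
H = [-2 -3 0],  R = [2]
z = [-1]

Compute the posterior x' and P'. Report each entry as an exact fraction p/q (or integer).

x̄ = F·x = [-15, -11, 7]
P̄ = F·P·Fᵀ + Q = [39 36 6; 36 56 30; 6 30 45]
y = z − H·x̄ = [-64]
S = H·P̄·Hᵀ + R = [1094]
K = P̄·Hᵀ·S⁻¹ = [-93/547; -120/547; -51/547]
x' = x̄ + K·y = [-2253/547, 1663/547, 7093/547]
P' = (I − K·H)·P̄ = [4035/547 -2628/547 -6204/547; -2628/547 1832/547 4170/547; -6204/547 4170/547 19413/547]

x' = [-2253/547, 1663/547, 7093/547]
P' = [4035/547 -2628/547 -6204/547; -2628/547 1832/547 4170/547; -6204/547 4170/547 19413/547]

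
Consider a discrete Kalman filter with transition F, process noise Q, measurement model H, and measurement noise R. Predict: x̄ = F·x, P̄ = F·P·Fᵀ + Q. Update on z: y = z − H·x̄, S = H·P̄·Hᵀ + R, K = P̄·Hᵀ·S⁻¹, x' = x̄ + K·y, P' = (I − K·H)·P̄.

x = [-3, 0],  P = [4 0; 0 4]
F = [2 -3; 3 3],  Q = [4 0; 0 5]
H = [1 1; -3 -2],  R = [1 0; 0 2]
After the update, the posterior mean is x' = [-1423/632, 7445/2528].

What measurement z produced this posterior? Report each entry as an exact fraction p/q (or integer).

z = [1, 1]

x̄ = F·x = [-6, -9]
P̄ = F·P·Fᵀ + Q = [56 -12; -12 77]
S = H·P̄·Hᵀ + R = [110 -262; -262 670]
K = P̄·Hᵀ·S⁻¹ = [-1031/632 -539/632; 6317/2528 2025/2528]
x' − x̄ = [2369/632, 30197/2528] = K·y
y = (KᵀK)⁻¹·Kᵀ·(x' − x̄) = [16, -35]
z = y + H·x̄ = [16, -35] + [-15, 36] = [1, 1]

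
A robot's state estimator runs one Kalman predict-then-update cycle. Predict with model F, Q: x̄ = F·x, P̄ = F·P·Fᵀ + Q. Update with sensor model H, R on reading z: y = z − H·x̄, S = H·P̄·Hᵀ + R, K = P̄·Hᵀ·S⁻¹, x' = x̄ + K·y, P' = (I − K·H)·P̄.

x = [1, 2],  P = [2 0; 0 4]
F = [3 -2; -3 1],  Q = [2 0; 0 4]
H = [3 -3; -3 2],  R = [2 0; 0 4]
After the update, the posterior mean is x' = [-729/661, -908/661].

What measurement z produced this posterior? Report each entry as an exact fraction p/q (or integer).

x̄ = F·x = [-1, -1]
P̄ = F·P·Fᵀ + Q = [36 -26; -26 26]
S = H·P̄·Hᵀ + R = [1028 -870; -870 744]
K = P̄·Hᵀ·S⁻¹ = [-68/661 -665/1983; -247/661 -520/1983]
x' − x̄ = [-68/661, -247/661] = K·y
y = (KᵀK)⁻¹·Kᵀ·(x' − x̄) = [1, 0]
z = y + H·x̄ = [1, 0] + [0, 1] = [1, 1]

z = [1, 1]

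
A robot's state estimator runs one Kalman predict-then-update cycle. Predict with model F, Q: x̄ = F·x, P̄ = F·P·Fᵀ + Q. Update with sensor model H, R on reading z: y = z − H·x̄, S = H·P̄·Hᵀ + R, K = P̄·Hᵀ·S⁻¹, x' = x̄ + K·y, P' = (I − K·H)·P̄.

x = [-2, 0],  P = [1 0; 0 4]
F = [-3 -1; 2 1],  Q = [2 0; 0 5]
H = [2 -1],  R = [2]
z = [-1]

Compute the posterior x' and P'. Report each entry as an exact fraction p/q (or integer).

x̄ = F·x = [6, -4]
P̄ = F·P·Fᵀ + Q = [15 -10; -10 13]
y = z − H·x̄ = [-17]
S = H·P̄·Hᵀ + R = [115]
K = P̄·Hᵀ·S⁻¹ = [8/23; -33/115]
x' = x̄ + K·y = [2/23, 101/115]
P' = (I − K·H)·P̄ = [25/23 34/23; 34/23 406/115]

x' = [2/23, 101/115]
P' = [25/23 34/23; 34/23 406/115]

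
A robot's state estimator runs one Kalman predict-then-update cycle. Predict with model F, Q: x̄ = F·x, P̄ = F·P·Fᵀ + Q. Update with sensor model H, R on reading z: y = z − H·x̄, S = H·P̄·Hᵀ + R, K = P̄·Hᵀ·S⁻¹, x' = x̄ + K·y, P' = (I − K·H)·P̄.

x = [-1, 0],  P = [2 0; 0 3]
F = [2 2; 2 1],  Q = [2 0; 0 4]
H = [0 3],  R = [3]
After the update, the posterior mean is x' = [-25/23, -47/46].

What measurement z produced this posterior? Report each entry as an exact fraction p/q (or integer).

z = [-3]

x̄ = F·x = [-2, -2]
P̄ = F·P·Fᵀ + Q = [22 14; 14 15]
S = H·P̄·Hᵀ + R = [138]
K = P̄·Hᵀ·S⁻¹ = [7/23; 15/46]
x' − x̄ = [21/23, 45/46] = K·y
y = (KᵀK)⁻¹·Kᵀ·(x' − x̄) = [3]
z = y + H·x̄ = [3] + [-6] = [-3]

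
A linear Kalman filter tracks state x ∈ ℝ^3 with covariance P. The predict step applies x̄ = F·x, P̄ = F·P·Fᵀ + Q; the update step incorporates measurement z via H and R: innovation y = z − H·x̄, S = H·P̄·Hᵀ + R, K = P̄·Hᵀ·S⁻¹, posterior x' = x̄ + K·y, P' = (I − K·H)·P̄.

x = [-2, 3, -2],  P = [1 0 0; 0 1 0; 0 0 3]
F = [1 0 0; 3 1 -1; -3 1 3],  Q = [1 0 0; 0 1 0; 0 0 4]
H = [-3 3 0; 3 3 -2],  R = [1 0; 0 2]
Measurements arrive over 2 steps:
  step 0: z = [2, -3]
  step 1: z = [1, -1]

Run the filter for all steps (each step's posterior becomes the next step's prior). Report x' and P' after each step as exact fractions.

step 0: x̄ = F·x = [-2, -1, 3]
step 0: P̄ = F·P·Fᵀ + Q = [2 3 -3; 3 14 -17; -3 -17 41]
step 0: y = z − H·x̄ = [-1, 12]
step 0: S = H·P̄·Hᵀ + R = [91 192; 192 604]
step 0: K = P̄·Hᵀ·S⁻¹ = [-111/905 267/3620; 903/4525 1399/18100; 474/4525 -2429/9050]
step 0: x' = x̄ + K·y = [-898/905, -1231/4525, -1473/4525]
step 0: P' = (I − K·H)·P̄ = [593/724 2817/3620 4203/1810; 2817/3620 15289/18100 21331/9050; 4203/1810 21331/9050 32974/4525]
step 1: x̄ = F·x = [-898/905, -13228/4525, 1564/905]
step 1: P̄ = F·P·Fᵀ + Q = [1317/724 1653/1810 957/181; 1653/1810 11429/4525 3793/905; 957/181 3793/905 8231/181]
step 1: y = z − H·x̄ = [30739/4525, 64269/4525]
step 1: S = H·P̄·Hᵀ + R = [428329/18100 234159/18100; 234159/18100 2275189/18100]
step 1: K = P̄·Hᵀ·S⁻¹ = [-5625864/50812099 -382101/50812099; 10553106/50812099 -304048/50812099; 7156704/50812099 -26006944/50812099]
step 1: x' = x̄ + K·y = [-94063427/50812099, -81169366/50812099, -232950220/50812099]
step 1: P' = (I − K·H)·P̄ = [76234062/50812099 74358774/50812099 226271355/50812099; 74358774/50812099 77876476/50812099 228656923/50812099; 226271355/50812099 228656923/50812099 708399361/50812099]

step 0: x' = [-898/905, -1231/4525, -1473/4525], P' = [593/724 2817/3620 4203/1810; 2817/3620 15289/18100 21331/9050; 4203/1810 21331/9050 32974/4525]
step 1: x' = [-94063427/50812099, -81169366/50812099, -232950220/50812099], P' = [76234062/50812099 74358774/50812099 226271355/50812099; 74358774/50812099 77876476/50812099 228656923/50812099; 226271355/50812099 228656923/50812099 708399361/50812099]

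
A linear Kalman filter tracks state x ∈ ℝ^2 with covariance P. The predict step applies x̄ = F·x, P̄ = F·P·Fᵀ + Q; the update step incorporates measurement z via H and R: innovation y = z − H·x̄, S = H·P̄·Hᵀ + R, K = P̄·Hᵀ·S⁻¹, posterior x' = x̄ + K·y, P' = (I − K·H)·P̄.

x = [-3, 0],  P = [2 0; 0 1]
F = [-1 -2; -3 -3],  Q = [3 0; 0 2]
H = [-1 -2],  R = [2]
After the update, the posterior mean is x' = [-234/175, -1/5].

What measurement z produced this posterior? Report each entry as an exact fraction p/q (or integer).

z = [2]

x̄ = F·x = [3, 9]
P̄ = F·P·Fᵀ + Q = [9 12; 12 29]
S = H·P̄·Hᵀ + R = [175]
K = P̄·Hᵀ·S⁻¹ = [-33/175; -2/5]
x' − x̄ = [-759/175, -46/5] = K·y
y = (KᵀK)⁻¹·Kᵀ·(x' − x̄) = [23]
z = y + H·x̄ = [23] + [-21] = [2]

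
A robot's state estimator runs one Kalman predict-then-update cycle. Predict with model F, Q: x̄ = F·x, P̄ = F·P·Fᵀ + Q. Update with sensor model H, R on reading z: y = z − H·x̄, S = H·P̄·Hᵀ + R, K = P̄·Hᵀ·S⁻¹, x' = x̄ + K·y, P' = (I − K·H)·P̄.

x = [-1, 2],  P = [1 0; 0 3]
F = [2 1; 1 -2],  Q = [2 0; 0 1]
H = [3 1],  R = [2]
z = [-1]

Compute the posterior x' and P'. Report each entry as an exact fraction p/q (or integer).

x' = [92/73, -357/73]
P' = [128/73 -338/73; -338/73 1018/73]

x̄ = F·x = [0, -5]
P̄ = F·P·Fᵀ + Q = [9 -4; -4 14]
y = z − H·x̄ = [4]
S = H·P̄·Hᵀ + R = [73]
K = P̄·Hᵀ·S⁻¹ = [23/73; 2/73]
x' = x̄ + K·y = [92/73, -357/73]
P' = (I − K·H)·P̄ = [128/73 -338/73; -338/73 1018/73]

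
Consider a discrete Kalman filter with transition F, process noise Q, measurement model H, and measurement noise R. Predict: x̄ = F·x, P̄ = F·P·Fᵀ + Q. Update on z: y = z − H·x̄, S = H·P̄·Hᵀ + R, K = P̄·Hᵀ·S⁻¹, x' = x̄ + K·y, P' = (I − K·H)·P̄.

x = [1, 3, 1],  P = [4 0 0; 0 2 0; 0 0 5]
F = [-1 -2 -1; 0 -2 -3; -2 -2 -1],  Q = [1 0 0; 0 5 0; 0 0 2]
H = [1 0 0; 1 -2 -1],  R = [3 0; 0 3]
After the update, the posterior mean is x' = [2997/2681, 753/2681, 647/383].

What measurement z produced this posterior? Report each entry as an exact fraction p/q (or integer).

x̄ = F·x = [-8, -9, -9]
P̄ = F·P·Fᵀ + Q = [18 23 21; 23 58 23; 21 23 31]
S = H·P̄·Hᵀ + R = [21 -49; -49 242]
K = P̄·Hᵀ·S⁻¹ = [1955/2681 -21/383; -118/2681 -187/383; 334/383 -21/383]
x' − x̄ = [24445/2681, 24882/2681, 4094/383] = K·y
y = (KᵀK)⁻¹·Kᵀ·(x' − x̄) = [11, -20]
z = y + H·x̄ = [11, -20] + [-8, 19] = [3, -1]

z = [3, -1]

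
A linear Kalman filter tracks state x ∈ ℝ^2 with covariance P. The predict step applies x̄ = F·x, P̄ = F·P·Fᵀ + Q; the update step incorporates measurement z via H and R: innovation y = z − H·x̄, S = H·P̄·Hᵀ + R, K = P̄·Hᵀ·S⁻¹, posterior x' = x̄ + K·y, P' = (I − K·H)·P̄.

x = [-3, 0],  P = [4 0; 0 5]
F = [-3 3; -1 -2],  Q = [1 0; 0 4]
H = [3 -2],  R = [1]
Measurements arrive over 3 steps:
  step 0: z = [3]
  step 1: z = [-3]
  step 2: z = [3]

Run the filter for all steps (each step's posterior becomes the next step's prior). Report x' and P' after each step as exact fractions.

step 0: x' = [4527/1067, 471/97], P' = [7970/1067 1074/97; 1074/97 1616/97]
step 1: x' = [-3306177/1272268, -767574/318067], P' = [1486441/1272268 538041/318067; 538041/318067 857450/318067]
step 2: x' = [805281354/293856929, 777430344/293856929], P' = [329279705/293856929 474087345/293856929; 474087345/293856929 754528864/293856929]

step 0: x̄ = F·x = [9, 3]
step 0: P̄ = F·P·Fᵀ + Q = [82 -18; -18 28]
step 0: y = z − H·x̄ = [-18]
step 0: S = H·P̄·Hᵀ + R = [1067]
step 0: K = P̄·Hᵀ·S⁻¹ = [282/1067; -10/97]
step 0: x' = x̄ + K·y = [4527/1067, 471/97]
step 0: P' = (I − K·H)·P̄ = [7970/1067 1074/97; 1074/97 1616/97]
step 1: x̄ = F·x = [1962/1067, -14889/1067]
step 1: P̄ = F·P·Fᵀ + Q = [20129/1067 -47304/1067; -47304/1067 130598/1067]
step 1: y = z − H·x̄ = [-38865/1067]
step 1: S = H·P̄·Hᵀ + R = [1272268/1067]
step 1: K = P̄·Hᵀ·S⁻¹ = [154995/1272268; -100777/318067]
step 1: x' = x̄ + K·y = [-3306177/1272268, -767574/318067]
step 1: P' = (I − K·H)·P̄ = [1486441/1272268 538041/318067; 538041/318067 857450/318067]
step 2: x̄ = F·x = [707643/1272268, 9446769/1272268]
step 2: P̄ = F·P·Fᵀ + Q = [6779485/1272268 -9662985/1272268; -9662985/1272268 28903369/1272268]
step 2: y = z − H·x̄ = [20587413/1272268]
step 2: S = H·P̄·Hᵀ + R = [293856929/1272268]
step 2: K = P̄·Hᵀ·S⁻¹ = [39664425/293856929; -86795693/293856929]
step 2: x' = x̄ + K·y = [805281354/293856929, 777430344/293856929]
step 2: P' = (I − K·H)·P̄ = [329279705/293856929 474087345/293856929; 474087345/293856929 754528864/293856929]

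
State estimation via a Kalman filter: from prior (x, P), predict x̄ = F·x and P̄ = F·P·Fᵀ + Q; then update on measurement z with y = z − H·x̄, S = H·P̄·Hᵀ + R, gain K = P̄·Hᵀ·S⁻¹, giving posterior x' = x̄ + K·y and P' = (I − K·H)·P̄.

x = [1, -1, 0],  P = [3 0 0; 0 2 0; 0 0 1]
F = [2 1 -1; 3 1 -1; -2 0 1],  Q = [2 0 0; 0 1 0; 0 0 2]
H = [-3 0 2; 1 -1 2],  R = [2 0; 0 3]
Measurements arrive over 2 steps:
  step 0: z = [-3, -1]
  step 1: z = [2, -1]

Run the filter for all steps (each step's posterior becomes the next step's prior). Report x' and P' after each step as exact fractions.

step 0: x' = [1477/2753, 1422/2753, -1822/2753], P' = [1182/2753 1850/2753 1006/2753; 1850/2753 7768/2753 2236/2753; 1006/2753 2236/2753 1704/2753]
step 1: x' = [-766006/1015859, -173809/1015859, -262468/1015859], P' = [475506/1015859 813881/1015859 422038/1015859; 813881/1015859 3210318/1015859 1006370/1015859; 422038/1015859 1006370/1015859 690458/1015859]

step 0: x̄ = F·x = [1, 2, -2]
step 0: P̄ = F·P·Fᵀ + Q = [17 21 -13; 21 31 -19; -13 -19 15]
step 0: y = z − H·x̄ = [4, 4]
step 0: S = H·P̄·Hᵀ + R = [371 162; 162 93]
step 0: K = P̄·Hᵀ·S⁻¹ = [-767/2753 448/2753; -539/2753 -482/2753; 195/2753 726/2753]
step 0: x' = x̄ + K·y = [1477/2753, 1422/2753, -1822/2753]
step 0: P' = (I − K·H)·P̄ = [1182/2753 1850/2753 1006/2753; 1850/2753 7768/2753 2236/2753; 1006/2753 2236/2753 1704/2753]
step 1: x̄ = F·x = [6198/2753, 7675/2753, -4776/2753]
step 1: P̄ = F·P·Fᵀ + Q = [18610/2753 16312/2753 -3872/2753; 16312/2753 23455/2753 -5230/2753; -3872/2753 -5230/2753 7914/2753]
step 1: y = z − H·x̄ = [33652/2753, 8276/2753]
step 1: S = H·P̄·Hᵀ + R = [251116/2753 50710/2753; 50710/2753 54788/2753]
step 1: K = P̄·Hᵀ·S⁻¹ = [-291221/1015859 168567/1015859; -428903/2031718 -127899/1015859; 57401/1015859 265528/1015859]
step 1: x' = x̄ + K·y = [-766006/1015859, -173809/1015859, -262468/1015859]
step 1: P' = (I − K·H)·P̄ = [475506/1015859 813881/1015859 422038/1015859; 813881/1015859 3210318/1015859 1006370/1015859; 422038/1015859 1006370/1015859 690458/1015859]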